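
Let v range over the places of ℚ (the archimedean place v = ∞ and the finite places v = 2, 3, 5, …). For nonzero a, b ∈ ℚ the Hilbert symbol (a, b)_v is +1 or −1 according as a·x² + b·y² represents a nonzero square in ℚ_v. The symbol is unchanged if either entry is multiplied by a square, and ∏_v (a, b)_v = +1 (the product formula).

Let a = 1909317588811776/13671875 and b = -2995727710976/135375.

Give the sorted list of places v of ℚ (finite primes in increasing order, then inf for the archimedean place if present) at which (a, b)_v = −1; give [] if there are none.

(a, b) ≡ (615615, -55965) mod (ℚ^×)²; places V = {2, 3, 5, 7, 11, 13, 19, 23, 41, ∞}.
(a,b)_3: α=5, u≡2; β=-1, v≡2 (mod 3); (2|3)=-1, (2|3)=-1; sign (−1)^1·-1^-1·-1^5 = -1.
(a,b)_7: α=-1, u≡4; β=3, v≡5 (mod 7); (4|7)=+1, (5|7)=-1; sign (−1)^1·+1^3·-1^-1 = +1.
(a,b)_13: α=3, u≡4; β=1, v≡6 (mod 13); (4|13)=+1, (6|13)=-1; sign (−1)^0·+1^1·-1^3 = -1.
(a,b)_23: α=0, u≡22; β=2, v≡21 (mod 23); (22|23)=-1, (21|23)=-1; sign (−1)^0·-1^2·-1^0 = +1.
(a,b)_5: α=-9, u≡3; β=-3, v≡3 (mod 5); (3|5)=-1, (3|5)=-1; sign (−1)^0·-1^-3·-1^-9 = +1.
(a,b)_11: α=3, u≡6; β=2, v≡4 (mod 11); (6|11)=-1, (4|11)=+1; sign (−1)^0·-1^2·+1^3 = +1.
(a,b)_2: α=16, β=8; u≡7, v≡3 (mod 8); ε(u)ε(v)=1·1, αω(v)=16·1, βω(u)=8·0; sum ≡ 1  ⇒  -1.
(a,b)_19: α=0, u≡3; β=-2, v≡4 (mod 19); (3|19)=-1, (4|19)=+1; sign (−1)^0·-1^-2·+1^0 = +1.
(a,b)_∞: sgn(615615)=+, sgn(-55965)=−, so +1.
(a,b)_41: α=1, u≡23; β=1, v≡38 (mod 41); (23|41)=+1, (38|41)=-1; sign (−1)^0·+1^1·-1^1 = -1.
Ram(615615, -55965) = {2, 3, 13, 41}; no ℚ_2-point on the conic.

[2, 3, 13, 41]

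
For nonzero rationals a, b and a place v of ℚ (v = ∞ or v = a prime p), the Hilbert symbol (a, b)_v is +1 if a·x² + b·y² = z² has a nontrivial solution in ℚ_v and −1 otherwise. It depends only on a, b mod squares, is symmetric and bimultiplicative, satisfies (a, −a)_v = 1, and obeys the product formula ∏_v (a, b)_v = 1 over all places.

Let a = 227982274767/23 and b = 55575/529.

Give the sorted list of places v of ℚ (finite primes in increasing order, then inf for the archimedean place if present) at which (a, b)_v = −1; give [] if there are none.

Mod squares: a ≡ 5681, b ≡ 247. Check v ∈ {∞, 2, 3, 5, 13, 19, 23, 41}.
v=13: a=13^3·(≡8), b=13^1·(≡7) mod 13; (8|13)=-1, (7|13)=-1; (−1)^{3·1·6}·(-1)^1·(-1)^3 = +1.
v=2: v_2(a)=0, v_2(b)=0; units ≡ 1, 7 (mod 8); ε·ε+αω+βω = 0·1+0·0+0·0 ≡ 0  ⇒  (a,b)_2 = +1.
v=23: a=23^-1·(≡22), b=23^-2·(≡7) mod 23; (22|23)=-1, (7|23)=-1; (−1)^{-1·-2·11}·(-1)^-2·(-1)^-1 = -1.
v=∞: 5681 > 0 and 247 > 0  ⇒  (a,b)_∞ = +1.
v=5: a=5^0·(≡4), b=5^2·(≡2) mod 5; (4|5)=+1, (2|5)=-1; (−1)^{0·2·2}·(+1)^2·(-1)^0 = +1.
v=3: a=3^2·(≡2), b=3^2·(≡1) mod 3; (2|3)=-1, (1|3)=+1; (−1)^{2·2·1}·(-1)^2·(+1)^2 = +1.
v=19: a=19^3·(≡15), b=19^1·(≡13) mod 19; (15|19)=-1, (13|19)=-1; (−1)^{3·1·9}·(-1)^1·(-1)^3 = -1.
v=41: a=41^2·(≡20), b=41^0·(≡36) mod 41; (20|41)=+1, (36|41)=+1; (−1)^{2·0·20}·(+1)^0·(+1)^2 = +1.
|Ram(5681, 247)| = 2, even; anisotropic at {19, 23}.

[19, 23]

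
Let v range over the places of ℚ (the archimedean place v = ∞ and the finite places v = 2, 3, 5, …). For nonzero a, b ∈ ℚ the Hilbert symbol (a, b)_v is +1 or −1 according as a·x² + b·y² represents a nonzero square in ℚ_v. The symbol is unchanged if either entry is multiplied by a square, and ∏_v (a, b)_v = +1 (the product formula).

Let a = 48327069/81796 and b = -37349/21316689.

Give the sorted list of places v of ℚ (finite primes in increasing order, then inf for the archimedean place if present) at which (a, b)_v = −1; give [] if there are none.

[7, 13]

(a, b) ≡ (21, -221) mod (ℚ^×)²; places V = {2, 3, 7, 11, 13, 17, 19, 37, 41, ∞}.
(a,b)_19: α=0, u≡18; β=-2, v≡11 (mod 19); (18|19)=-1, (11|19)=+1; sign (−1)^0·-1^-2·+1^0 = +1.
(a,b)_11: α=-2, u≡2; β=0, v≡2 (mod 11); (2|11)=-1, (2|11)=-1; sign (−1)^0·-1^0·-1^-2 = +1.
(a,b)_13: α=-2, u≡8; β=3, v≡12 (mod 13); (8|13)=-1, (12|13)=+1; sign (−1)^0·-1^3·+1^-2 = -1.
(a,b)_2: α=-2, β=0; u≡5, v≡3 (mod 8); ε(u)ε(v)=0·1, αω(v)=-2·1, βω(u)=0·1; sum ≡ 0  ⇒  +1.
(a,b)_41: α=2, u≡8; β=0, v≡33 (mod 41); (8|41)=+1, (33|41)=+1; sign (−1)^0·+1^0·+1^2 = +1.
(a,b)_∞: sgn(21)=+, sgn(-221)=−, so +1.
(a,b)_17: α=0, u≡9; β=1, v≡2 (mod 17); (9|17)=+1, (2|17)=+1; sign (−1)^0·+1^1·+1^0 = +1.
(a,b)_37: α=2, u≡30; β=0, v≡9 (mod 37); (30|37)=+1, (9|37)=+1; sign (−1)^0·+1^0·+1^2 = +1.
(a,b)_3: α=1, u≡1; β=-10, v≡1 (mod 3); (1|3)=+1, (1|3)=+1; sign (−1)^0·+1^-10·+1^1 = +1.
(a,b)_7: α=1, u≡5; β=0, v≡5 (mod 7); (5|7)=-1, (5|7)=-1; sign (−1)^0·-1^0·-1^1 = -1.
|Ram(21, -221)| = 2, even; anisotropic at {7, 13}.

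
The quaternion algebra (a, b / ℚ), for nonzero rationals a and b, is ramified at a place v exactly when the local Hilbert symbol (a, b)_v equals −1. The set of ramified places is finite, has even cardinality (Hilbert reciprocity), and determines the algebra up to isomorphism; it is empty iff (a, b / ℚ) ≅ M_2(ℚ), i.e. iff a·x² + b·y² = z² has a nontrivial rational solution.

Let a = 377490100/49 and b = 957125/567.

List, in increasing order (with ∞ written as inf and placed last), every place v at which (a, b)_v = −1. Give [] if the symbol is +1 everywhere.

[17, 31]

Mod squares: a ≡ 3774901, b ≡ 267995. Check v ∈ {∞, 2, 3, 5, 7, 13, 17, 19, 29, 31}.
v=13: a=13^1·(≡12), b=13^1·(≡4) mod 13; (12|13)=+1, (4|13)=+1; (−1)^{1·1·6}·(+1)^1·(+1)^1 = +1.
v=29: a=29^1·(≡27), b=29^0·(≡6) mod 29; (27|29)=-1, (6|29)=+1; (−1)^{1·0·14}·(-1)^0·(+1)^1 = +1.
v=31: a=31^1·(≡27), b=31^1·(≡24) mod 31; (27|31)=-1, (24|31)=-1; (−1)^{1·1·15}·(-1)^1·(-1)^1 = -1.
v=19: a=19^1·(≡12), b=19^1·(≡17) mod 19; (12|19)=-1, (17|19)=+1; (−1)^{1·1·9}·(-1)^1·(+1)^1 = +1.
v=∞: 3774901 > 0 and 267995 > 0  ⇒  (a,b)_∞ = +1.
v=17: a=17^1·(≡16), b=17^0·(≡7) mod 17; (16|17)=+1, (7|17)=-1; (−1)^{1·0·8}·(+1)^0·(-1)^1 = -1.
v=5: a=5^2·(≡1), b=5^3·(≡1) mod 5; (1|5)=+1, (1|5)=+1; (−1)^{2·3·2}·(+1)^3·(+1)^2 = +1.
v=7: a=7^-2·(≡1), b=7^-1·(≡2) mod 7; (1|7)=+1, (2|7)=+1; (−1)^{-2·-1·3}·(+1)^-1·(+1)^-2 = +1.
v=2: v_2(a)=2, v_2(b)=0; units ≡ 5, 3 (mod 8); ε·ε+αω+βω = 0·1+2·1+0·1 ≡ 0  ⇒  (a,b)_2 = +1.
v=3: a=3^0·(≡1), b=3^-4·(≡2) mod 3; (1|3)=+1, (2|3)=-1; (−1)^{0·-4·1}·(+1)^-4·(-1)^0 = +1.
(3774901, 267995 / ℚ) ramifies at {17, 31}: a division algebra.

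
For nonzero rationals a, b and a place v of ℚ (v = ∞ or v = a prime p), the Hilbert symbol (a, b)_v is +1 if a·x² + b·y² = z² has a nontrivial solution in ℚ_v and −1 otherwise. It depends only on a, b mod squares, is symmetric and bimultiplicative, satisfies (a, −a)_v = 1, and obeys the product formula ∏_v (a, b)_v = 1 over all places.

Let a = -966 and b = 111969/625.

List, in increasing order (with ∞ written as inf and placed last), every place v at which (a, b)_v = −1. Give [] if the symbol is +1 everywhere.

(a, b) ≡ (-966, 12441) mod (ℚ^×)²; places V = {2, 3, 5, 7, 11, 13, 23, 29, ∞}.
(a,b)_∞: sgn(-966)=−, sgn(12441)=+, so +1.
(a,b)_3: α=1, u≡2; β=3, v≡1 (mod 3); (2|3)=-1, (1|3)=+1; sign (−1)^1·-1^3·+1^1 = +1.
(a,b)_23: α=1, u≡4; β=0, v≡7 (mod 23); (4|23)=+1, (7|23)=-1; sign (−1)^0·+1^0·-1^1 = -1.
(a,b)_5: α=0, u≡4; β=-4, v≡4 (mod 5); (4|5)=+1, (4|5)=+1; sign (−1)^0·+1^-4·+1^0 = +1.
(a,b)_7: α=1, u≡2; β=0, v≡2 (mod 7); (2|7)=+1, (2|7)=+1; sign (−1)^0·+1^0·+1^1 = +1.
(a,b)_13: α=0, u≡9; β=1, v≡7 (mod 13); (9|13)=+1, (7|13)=-1; sign (−1)^0·+1^1·-1^0 = +1.
(a,b)_11: α=0, u≡2; β=1, v≡9 (mod 11); (2|11)=-1, (9|11)=+1; sign (−1)^0·-1^1·+1^0 = -1.
(a,b)_2: α=1, β=0; u≡5, v≡1 (mod 8); ε(u)ε(v)=0·0, αω(v)=1·0, βω(u)=0·1; sum ≡ 0  ⇒  +1.
(a,b)_29: α=0, u≡20; β=1, v≡22 (mod 29); (20|29)=+1, (22|29)=+1; sign (−1)^0·+1^1·+1^0 = +1.
(-966, 12441 / ℚ) ramifies at {11, 23}: a division algebra.

[11, 23]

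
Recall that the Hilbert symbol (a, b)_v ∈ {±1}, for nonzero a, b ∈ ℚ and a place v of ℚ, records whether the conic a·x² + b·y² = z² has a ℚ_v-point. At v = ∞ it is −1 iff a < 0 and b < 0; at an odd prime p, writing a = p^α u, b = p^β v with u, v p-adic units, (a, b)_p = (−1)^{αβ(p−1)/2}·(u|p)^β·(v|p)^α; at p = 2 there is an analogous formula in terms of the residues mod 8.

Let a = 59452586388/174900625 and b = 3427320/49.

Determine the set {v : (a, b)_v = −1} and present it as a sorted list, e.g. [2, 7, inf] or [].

(a, b) ≡ (13, 30) mod (ℚ^×)²; places V = {2, 3, 5, 7, 13, 17, 23, ∞}.
(a,b)_17: α=4, u≡4; β=0, v≡8 (mod 17); (4|17)=+1, (8|17)=+1; sign (−1)^0·+1^0·+1^4 = +1.
(a,b)_23: α=-4, u≡2; β=0, v≡7 (mod 23); (2|23)=+1, (7|23)=-1; sign (−1)^0·+1^0·-1^-4 = +1.
(a,b)_3: α=4, u≡1; β=1, v≡1 (mod 3); (1|3)=+1, (1|3)=+1; sign (−1)^0·+1^1·+1^4 = +1.
(a,b)_13: α=3, u≡10; β=4, v≡12 (mod 13); (10|13)=+1, (12|13)=+1; sign (−1)^0·+1^4·+1^3 = +1.
(a,b)_7: α=0, u≡5; β=-2, v≡1 (mod 7); (5|7)=-1, (1|7)=+1; sign (−1)^0·-1^-2·+1^0 = +1.
(a,b)_5: α=-4, u≡3; β=1, v≡1 (mod 5); (3|5)=-1, (1|5)=+1; sign (−1)^0·-1^1·+1^-4 = -1.
(a,b)_∞: sgn(13)=+, sgn(30)=+, so +1.
(a,b)_2: α=2, β=3; u≡5, v≡7 (mod 8); ε(u)ε(v)=0·1, αω(v)=2·0, βω(u)=3·1; sum ≡ 1  ⇒  -1.
|Ram(13, 30)| = 2, even; anisotropic at {2, 5}.

[2, 5]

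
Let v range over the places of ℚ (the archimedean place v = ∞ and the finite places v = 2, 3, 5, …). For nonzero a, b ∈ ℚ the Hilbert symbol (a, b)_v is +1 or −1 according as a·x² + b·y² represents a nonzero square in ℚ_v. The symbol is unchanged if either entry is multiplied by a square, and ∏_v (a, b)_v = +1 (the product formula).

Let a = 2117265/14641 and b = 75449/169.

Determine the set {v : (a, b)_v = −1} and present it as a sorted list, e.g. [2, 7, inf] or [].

[3, 11, 17, 19]

(a, b) ≡ (5865, 209) mod (ℚ^×)²; places V = {2, 3, 5, 11, 13, 17, 19, 23, ∞}.
(a,b)_19: α=2, u≡15; β=3, v≡4 (mod 19); (15|19)=-1, (4|19)=+1; sign (−1)^0·-1^3·+1^2 = -1.
(a,b)_23: α=1, u≡6; β=0, v≡4 (mod 23); (6|23)=+1, (4|23)=+1; sign (−1)^0·+1^0·+1^1 = +1.
(a,b)_13: α=0, u≡11; β=-2, v≡10 (mod 13); (11|13)=-1, (10|13)=+1; sign (−1)^0·-1^-2·+1^0 = +1.
(a,b)_3: α=1, u≡2; β=0, v≡2 (mod 3); (2|3)=-1, (2|3)=-1; sign (−1)^0·-1^0·-1^1 = -1.
(a,b)_5: α=1, u≡3; β=0, v≡1 (mod 5); (3|5)=-1, (1|5)=+1; sign (−1)^0·-1^0·+1^1 = +1.
(a,b)_2: α=0, β=0; u≡1, v≡1 (mod 8); ε(u)ε(v)=0·0, αω(v)=0·0, βω(u)=0·0; sum ≡ 0  ⇒  +1.
(a,b)_11: α=-4, u≡7; β=1, v≡7 (mod 11); (7|11)=-1, (7|11)=-1; sign (−1)^0·-1^1·-1^-4 = -1.
(a,b)_∞: sgn(5865)=+, sgn(209)=+, so +1.
(a,b)_17: α=1, u≡5; β=0, v≡14 (mod 17); (5|17)=-1, (14|17)=-1; sign (−1)^0·-1^0·-1^1 = -1.
|Ram(5865, 209)| = 4, even; anisotropic at {3, 11, 17, 19}.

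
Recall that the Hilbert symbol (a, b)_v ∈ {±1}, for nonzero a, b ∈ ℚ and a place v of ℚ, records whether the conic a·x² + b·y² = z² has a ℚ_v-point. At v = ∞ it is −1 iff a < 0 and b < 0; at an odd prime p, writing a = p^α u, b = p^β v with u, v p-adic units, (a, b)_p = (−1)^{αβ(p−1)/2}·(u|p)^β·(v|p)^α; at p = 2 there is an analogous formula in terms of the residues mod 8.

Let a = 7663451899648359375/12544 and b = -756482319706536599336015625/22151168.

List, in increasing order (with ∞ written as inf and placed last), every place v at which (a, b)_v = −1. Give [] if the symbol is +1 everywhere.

(a, b) ≡ (53295, -210) mod (ℚ^×)²; places V = {2, 3, 5, 7, 11, 13, 17, 19, ∞}.
(a,b)_3: α=7, u≡2; β=11, v≡2 (mod 3); (2|3)=-1, (2|3)=-1; sign (−1)^1·-1^11·-1^7 = -1.
(a,b)_5: α=7, u≡1; β=7, v≡3 (mod 5); (1|5)=+1, (3|5)=-1; sign (−1)^0·+1^7·-1^7 = -1.
(a,b)_∞: sgn(53295)=+, sgn(-210)=−, so +1.
(a,b)_11: α=3, u≡3; β=4, v≡2 (mod 11); (3|11)=+1, (2|11)=-1; sign (−1)^0·+1^4·-1^3 = -1.
(a,b)_17: α=3, u≡10; β=4, v≡5 (mod 17); (10|17)=-1, (5|17)=-1; sign (−1)^0·-1^4·-1^3 = -1.
(a,b)_2: α=-8, β=-17; u≡7, v≡7 (mod 8); ε(u)ε(v)=1·1, αω(v)=-8·0, βω(u)=-17·0; sum ≡ 1  ⇒  -1.
(a,b)_19: α=3, u≡12; β=4, v≡2 (mod 19); (12|19)=-1, (2|19)=-1; sign (−1)^0·-1^4·-1^3 = -1.
(a,b)_13: α=0, u≡11; β=-2, v≡6 (mod 13); (11|13)=-1, (6|13)=-1; sign (−1)^0·-1^-2·-1^0 = +1.
(a,b)_7: α=-2, u≡2; β=3, v≡3 (mod 7); (2|7)=+1, (3|7)=-1; sign (−1)^0·+1^3·-1^-2 = +1.
|Ram(53295, -210)| = 6, even; anisotropic at {2, 3, 5, 11, 17, 19}.

[2, 3, 5, 11, 17, 19]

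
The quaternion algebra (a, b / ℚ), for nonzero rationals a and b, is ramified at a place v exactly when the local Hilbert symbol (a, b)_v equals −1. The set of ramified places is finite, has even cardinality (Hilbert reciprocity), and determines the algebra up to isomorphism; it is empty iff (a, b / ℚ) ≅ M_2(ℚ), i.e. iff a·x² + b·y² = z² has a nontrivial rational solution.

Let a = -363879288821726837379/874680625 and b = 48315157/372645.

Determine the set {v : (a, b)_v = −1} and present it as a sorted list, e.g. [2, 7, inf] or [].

[11, 17]

Mod squares: a ≡ -230299, b ≡ 1265. Check v ∈ {∞, 2, 3, 5, 7, 11, 13, 17, 19, 23, 31}.
v=3: a=3^6·(≡2), b=3^-2·(≡2) mod 3; (2|3)=-1, (2|3)=-1; (−1)^{6·-2·1}·(-1)^-2·(-1)^6 = +1.
v=5: a=5^-4·(≡4), b=5^-1·(≡3) mod 5; (4|5)=+1, (3|5)=-1; (−1)^{-4·-1·2}·(+1)^-1·(-1)^-4 = +1.
v=13: a=13^-4·(≡4), b=13^-2·(≡9) mod 13; (4|13)=+1, (9|13)=+1; (−1)^{-4·-2·6}·(+1)^-2·(+1)^-4 = +1.
v=23: a=23^7·(≡17), b=23^3·(≡8) mod 23; (17|23)=-1, (8|23)=+1; (−1)^{7·3·11}·(-1)^3·(+1)^7 = +1.
v=17: a=17^1·(≡1), b=17^0·(≡7) mod 17; (1|17)=+1, (7|17)=-1; (−1)^{1·0·8}·(+1)^0·(-1)^1 = -1.
v=19: a=19^1·(≡7), b=19^2·(≡9) mod 19; (7|19)=+1, (9|19)=+1; (−1)^{1·2·9}·(+1)^2·(+1)^1 = +1.
v=11: a=11^4·(≡7), b=11^1·(≡1) mod 11; (7|11)=-1, (1|11)=+1; (−1)^{4·1·5}·(-1)^1·(+1)^4 = -1.
v=7: a=7^-2·(≡2), b=7^-2·(≡3) mod 7; (2|7)=+1, (3|7)=-1; (−1)^{-2·-2·3}·(+1)^-2·(-1)^-2 = +1.
v=2: v_2(a)=0, v_2(b)=0; units ≡ 5, 1 (mod 8); ε·ε+αω+βω = 0·0+0·0+0·1 ≡ 0  ⇒  (a,b)_2 = +1.
v=31: a=31^1·(≡24), b=31^0·(≡8) mod 31; (24|31)=-1, (8|31)=+1; (−1)^{1·0·15}·(-1)^0·(+1)^1 = +1.
v=∞: -230299 < 0 and 1265 > 0  ⇒  (a,b)_∞ = +1.
(-230299, 1265 / ℚ) ramifies at {11, 17}: a division algebra.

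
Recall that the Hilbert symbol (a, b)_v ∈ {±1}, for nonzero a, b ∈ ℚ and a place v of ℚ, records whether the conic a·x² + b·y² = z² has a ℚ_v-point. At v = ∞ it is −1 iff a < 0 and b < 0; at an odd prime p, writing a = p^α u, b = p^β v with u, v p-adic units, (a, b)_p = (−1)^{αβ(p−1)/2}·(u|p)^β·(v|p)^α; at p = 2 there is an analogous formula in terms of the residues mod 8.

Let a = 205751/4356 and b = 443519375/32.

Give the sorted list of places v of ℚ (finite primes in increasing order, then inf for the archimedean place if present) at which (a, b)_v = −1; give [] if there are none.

[2, 13]

Mod squares: a ≡ 4199, b ≡ 8398. Check v ∈ {∞, 2, 3, 5, 7, 11, 13, 17, 19}.
v=5: a=5^0·(≡1), b=5^4·(≡3) mod 5; (1|5)=+1, (3|5)=-1; (−1)^{0·4·2}·(+1)^4·(-1)^0 = +1.
v=2: v_2(a)=-2, v_2(b)=-5; units ≡ 7, 7 (mod 8); ε·ε+αω+βω = 1·1+-2·0+-5·0 ≡ 1  ⇒  (a,b)_2 = -1.
v=13: a=13^1·(≡6), b=13^3·(≡4) mod 13; (6|13)=-1, (4|13)=+1; (−1)^{1·3·6}·(-1)^3·(+1)^1 = -1.
v=∞: 4199 > 0 and 8398 > 0  ⇒  (a,b)_∞ = +1.
v=3: a=3^-2·(≡2), b=3^0·(≡1) mod 3; (2|3)=-1, (1|3)=+1; (−1)^{-2·0·1}·(-1)^0·(+1)^-2 = +1.
v=19: a=19^1·(≡15), b=19^1·(≡11) mod 19; (15|19)=-1, (11|19)=+1; (−1)^{1·1·9}·(-1)^1·(+1)^1 = +1.
v=11: a=11^-2·(≡6), b=11^0·(≡9) mod 11; (6|11)=-1, (9|11)=+1; (−1)^{-2·0·5}·(-1)^0·(+1)^-2 = +1.
v=17: a=17^1·(≡4), b=17^1·(≡16) mod 17; (4|17)=+1, (16|17)=+1; (−1)^{1·1·8}·(+1)^1·(+1)^1 = +1.
v=7: a=7^2·(≡3), b=7^0·(≡3) mod 7; (3|7)=-1, (3|7)=-1; (−1)^{2·0·3}·(-1)^0·(-1)^2 = +1.
Ram(4199, 8398) = {2, 13}; no ℚ_2-point on the conic.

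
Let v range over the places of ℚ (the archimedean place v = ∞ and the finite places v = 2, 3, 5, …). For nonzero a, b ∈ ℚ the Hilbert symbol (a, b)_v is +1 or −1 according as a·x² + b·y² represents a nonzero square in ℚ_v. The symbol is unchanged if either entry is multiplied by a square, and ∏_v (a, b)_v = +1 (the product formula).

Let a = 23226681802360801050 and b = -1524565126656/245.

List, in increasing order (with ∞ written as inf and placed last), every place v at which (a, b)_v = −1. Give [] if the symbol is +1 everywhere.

[5, 11, 13, 17, 19, 29]

Mod squares: a ≡ 1482, b ≡ -54230. Check v ∈ {∞, 2, 3, 5, 7, 11, 13, 17, 19, 29}.
v=3: a=3^11·(≡2), b=3^2·(≡1) mod 3; (2|3)=-1, (1|3)=+1; (−1)^{11·2·1}·(-1)^2·(+1)^11 = +1.
v=13: a=13^1·(≡9), b=13^2·(≡8) mod 13; (9|13)=+1, (8|13)=-1; (−1)^{1·2·6}·(+1)^2·(-1)^1 = -1.
v=11: a=11^2·(≡6), b=11^1·(≡9) mod 11; (6|11)=-1, (9|11)=+1; (−1)^{2·1·5}·(-1)^1·(+1)^2 = -1.
v=17: a=17^2·(≡14), b=17^1·(≡5) mod 17; (14|17)=-1, (5|17)=-1; (−1)^{2·1·8}·(-1)^1·(-1)^2 = -1.
v=∞: 1482 > 0 and -54230 < 0  ⇒  (a,b)_∞ = +1.
v=5: a=5^2·(≡2), b=5^-1·(≡1) mod 5; (2|5)=-1, (1|5)=+1; (−1)^{2·-1·2}·(-1)^-1·(+1)^2 = -1.
v=2: v_2(a)=1, v_2(b)=9; units ≡ 5, 5 (mod 8); ε·ε+αω+βω = 0·0+1·1+9·1 ≡ 0  ⇒  (a,b)_2 = +1.
v=29: a=29^2·(≡14), b=29^1·(≡8) mod 29; (14|29)=-1, (8|29)=-1; (−1)^{2·1·14}·(-1)^1·(-1)^2 = -1.
v=19: a=19^3·(≡14), b=19^2·(≡15) mod 19; (14|19)=-1, (15|19)=-1; (−1)^{3·2·9}·(-1)^2·(-1)^3 = -1.
v=7: a=7^0·(≡6), b=7^-2·(≡6) mod 7; (6|7)=-1, (6|7)=-1; (−1)^{0·-2·3}·(-1)^-2·(-1)^0 = +1.
Ram(1482, -54230) = {5, 11, 13, 17, 19, 29}; no ℚ_5-point on the conic.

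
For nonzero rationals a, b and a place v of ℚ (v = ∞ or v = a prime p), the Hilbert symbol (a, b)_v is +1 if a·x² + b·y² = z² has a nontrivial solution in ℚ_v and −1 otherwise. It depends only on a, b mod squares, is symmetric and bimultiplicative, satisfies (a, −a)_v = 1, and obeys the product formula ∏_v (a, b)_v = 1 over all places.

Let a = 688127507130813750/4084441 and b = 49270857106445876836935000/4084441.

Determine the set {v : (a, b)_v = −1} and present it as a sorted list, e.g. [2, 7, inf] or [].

(a, b) ≡ (6902, 10374) mod (ℚ^×)²; places V = {2, 3, 5, 7, 11, 13, 17, 19, 29, 43, 47, ∞}.
(a,b)_2: α=1, β=3; u≡3, v≡3 (mod 8); ε(u)ε(v)=1·1, αω(v)=1·1, βω(u)=3·1; sum ≡ 1  ⇒  -1.
(a,b)_11: α=2, u≡9; β=2, v≡1 (mod 11); (9|11)=+1, (1|11)=+1; sign (−1)^0·+1^2·+1^2 = +1.
(a,b)_29: α=1, u≡7; β=2, v≡12 (mod 29); (7|29)=+1, (12|29)=-1; sign (−1)^0·+1^2·-1^1 = -1.
(a,b)_3: α=2, u≡2; β=3, v≡2 (mod 3); (2|3)=-1, (2|3)=-1; sign (−1)^0·-1^3·-1^2 = -1.
(a,b)_43: α=-2, u≡26; β=-2, v≡14 (mod 43); (26|43)=-1, (14|43)=+1; sign (−1)^0·-1^-2·+1^-2 = +1.
(a,b)_∞: sgn(6902)=+, sgn(10374)=+, so +1.
(a,b)_17: α=1, u≡2; β=2, v≡1 (mod 17); (2|17)=+1, (1|17)=+1; sign (−1)^0·+1^2·+1^1 = +1.
(a,b)_47: α=-2, u≡23; β=-2, v≡25 (mod 47); (23|47)=-1, (25|47)=+1; sign (−1)^0·-1^-2·+1^-2 = +1.
(a,b)_19: α=2, u≡9; β=3, v≡3 (mod 19); (9|19)=+1, (3|19)=-1; sign (−1)^0·+1^3·-1^2 = +1.
(a,b)_7: α=5, u≡6; β=7, v≡5 (mod 7); (6|7)=-1, (5|7)=-1; sign (−1)^1·-1^7·-1^5 = -1.
(a,b)_5: α=4, u≡2; β=4, v≡1 (mod 5); (2|5)=-1, (1|5)=+1; sign (−1)^0·-1^4·+1^4 = +1.
(a,b)_13: α=2, u≡1; β=3, v≡8 (mod 13); (1|13)=+1, (8|13)=-1; sign (−1)^0·+1^3·-1^2 = +1.
Ram(6902, 10374) = {2, 3, 7, 29}; no ℚ_2-point on the conic.

[2, 3, 7, 29]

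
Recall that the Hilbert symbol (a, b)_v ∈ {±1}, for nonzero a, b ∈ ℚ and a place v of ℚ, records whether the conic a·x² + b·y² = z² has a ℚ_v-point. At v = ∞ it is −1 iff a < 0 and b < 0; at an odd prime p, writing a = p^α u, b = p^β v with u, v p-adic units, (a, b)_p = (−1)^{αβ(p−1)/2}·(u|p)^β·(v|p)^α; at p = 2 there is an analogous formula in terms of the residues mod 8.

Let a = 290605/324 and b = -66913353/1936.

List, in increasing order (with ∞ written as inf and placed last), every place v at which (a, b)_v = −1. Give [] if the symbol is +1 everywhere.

Mod squares: a ≡ 805, b ≡ -43993. Check v ∈ {∞, 2, 3, 5, 7, 11, 13, 19, 23, 29, 37, 41}.
v=13: a=13^0·(≡10), b=13^2·(≡9) mod 13; (10|13)=+1, (9|13)=+1; (−1)^{0·2·6}·(+1)^2·(+1)^0 = +1.
v=3: a=3^-4·(≡1), b=3^2·(≡2) mod 3; (1|3)=+1, (2|3)=-1; (−1)^{-4·2·1}·(+1)^2·(-1)^-4 = +1.
v=7: a=7^1·(≡6), b=7^0·(≡1) mod 7; (6|7)=-1, (1|7)=+1; (−1)^{1·0·3}·(-1)^0·(+1)^1 = +1.
v=2: v_2(a)=-2, v_2(b)=-4; units ≡ 5, 7 (mod 8); ε·ε+αω+βω = 0·1+-2·0+-4·1 ≡ 0  ⇒  (a,b)_2 = +1.
v=5: a=5^1·(≡4), b=5^0·(≡2) mod 5; (4|5)=+1, (2|5)=-1; (−1)^{1·0·2}·(+1)^0·(-1)^1 = -1.
v=41: a=41^0·(≡11), b=41^1·(≡6) mod 41; (11|41)=-1, (6|41)=-1; (−1)^{0·1·20}·(-1)^1·(-1)^0 = -1.
v=29: a=29^0·(≡5), b=29^1·(≡25) mod 29; (5|29)=+1, (25|29)=+1; (−1)^{0·1·14}·(+1)^1·(+1)^0 = +1.
v=11: a=11^0·(≡8), b=11^-2·(≡2) mod 11; (8|11)=-1, (2|11)=-1; (−1)^{0·-2·5}·(-1)^-2·(-1)^0 = +1.
v=∞: 805 > 0 and -43993 < 0  ⇒  (a,b)_∞ = +1.
v=37: a=37^0·(≡28), b=37^1·(≡23) mod 37; (28|37)=+1, (23|37)=-1; (−1)^{0·1·18}·(+1)^1·(-1)^0 = +1.
v=23: a=23^1·(≡4), b=23^0·(≡16) mod 23; (4|23)=+1, (16|23)=+1; (−1)^{1·0·11}·(+1)^0·(+1)^1 = +1.
v=19: a=19^2·(≡7), b=19^0·(≡4) mod 19; (7|19)=+1, (4|19)=+1; (−1)^{2·0·9}·(+1)^0·(+1)^2 = +1.
Ram(805, -43993) = {5, 41}; no ℚ_5-point on the conic.

[5, 41]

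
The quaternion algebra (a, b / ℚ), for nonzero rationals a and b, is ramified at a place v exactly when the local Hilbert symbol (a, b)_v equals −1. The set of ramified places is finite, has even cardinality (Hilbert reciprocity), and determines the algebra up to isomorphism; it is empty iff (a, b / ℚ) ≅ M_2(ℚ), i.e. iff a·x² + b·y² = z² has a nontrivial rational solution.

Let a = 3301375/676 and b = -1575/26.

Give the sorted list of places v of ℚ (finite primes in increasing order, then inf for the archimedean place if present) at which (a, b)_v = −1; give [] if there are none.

(a, b) ≡ (55, -182) mod (ℚ^×)²; places V = {2, 3, 5, 7, 11, 13, ∞}.
(a,b)_7: α=4, u≡6; β=1, v≡4 (mod 7); (6|7)=-1, (4|7)=+1; sign (−1)^0·-1^1·+1^4 = -1.
(a,b)_3: α=0, u≡1; β=2, v≡1 (mod 3); (1|3)=+1, (1|3)=+1; sign (−1)^0·+1^2·+1^0 = +1.
(a,b)_5: α=3, u≡1; β=2, v≡2 (mod 5); (1|5)=+1, (2|5)=-1; sign (−1)^0·+1^2·-1^3 = -1.
(a,b)_13: α=-2, u≡3; β=-1, v≡12 (mod 13); (3|13)=+1, (12|13)=+1; sign (−1)^0·+1^-1·+1^-2 = +1.
(a,b)_2: α=-2, β=-1; u≡7, v≡5 (mod 8); ε(u)ε(v)=1·0, αω(v)=-2·1, βω(u)=-1·0; sum ≡ 0  ⇒  +1.
(a,b)_11: α=1, u≡9; β=0, v≡5 (mod 11); (9|11)=+1, (5|11)=+1; sign (−1)^0·+1^0·+1^1 = +1.
(a,b)_∞: sgn(55)=+, sgn(-182)=−, so +1.
(55, -182 / ℚ) ramifies at {5, 7}: a division algebra.

[5, 7]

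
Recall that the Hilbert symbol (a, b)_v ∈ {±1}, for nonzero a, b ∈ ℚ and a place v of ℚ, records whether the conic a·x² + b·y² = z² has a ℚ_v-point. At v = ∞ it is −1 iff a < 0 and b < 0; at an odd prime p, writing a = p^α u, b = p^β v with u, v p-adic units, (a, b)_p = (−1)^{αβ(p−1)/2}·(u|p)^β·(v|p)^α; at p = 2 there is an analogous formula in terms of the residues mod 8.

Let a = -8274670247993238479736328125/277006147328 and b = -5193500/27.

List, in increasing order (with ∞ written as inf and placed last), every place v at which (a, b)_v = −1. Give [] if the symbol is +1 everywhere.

[3, 13, 17, 23, 29, inf]

(a, b) ≡ (-1222611, -155805) mod (ℚ^×)²; places V = {2, 3, 5, 11, 13, 17, 19, 23, 29, 47, ∞}.
(a,b)_29: α=1, u≡9; β=0, v≡3 (mod 29); (9|29)=+1, (3|29)=-1; sign (−1)^0·+1^0·-1^1 = -1.
(a,b)_11: α=2, u≡7; β=0, v≡8 (mod 11); (7|11)=-1, (8|11)=-1; sign (−1)^0·-1^0·-1^2 = +1.
(a,b)_13: α=5, u≡5; β=1, v≡3 (mod 13); (5|13)=-1, (3|13)=+1; sign (−1)^0·-1^1·+1^5 = -1.
(a,b)_23: α=-1, u≡5; β=0, v≡21 (mod 23); (5|23)=-1, (21|23)=-1; sign (−1)^0·-1^0·-1^-1 = -1.
(a,b)_2: α=-8, β=2; u≡5, v≡3 (mod 8); ε(u)ε(v)=0·1, αω(v)=-8·1, βω(u)=2·1; sum ≡ 0  ⇒  +1.
(a,b)_∞: sgn(-1222611)=−, sgn(-155805)=−, so -1.
(a,b)_47: α=3, u≡34; β=1, v≡26 (mod 47); (34|47)=+1, (26|47)=-1; sign (−1)^1·+1^1·-1^3 = +1.
(a,b)_17: α=4, u≡12; β=1, v≡16 (mod 17); (12|17)=-1, (16|17)=+1; sign (−1)^0·-1^1·+1^4 = -1.
(a,b)_3: α=1, u≡1; β=-3, v≡1 (mod 3); (1|3)=+1, (1|3)=+1; sign (−1)^1·+1^-3·+1^1 = -1.
(a,b)_19: α=-6, u≡17; β=0, v≡14 (mod 19); (17|19)=+1, (14|19)=-1; sign (−1)^0·+1^0·-1^-6 = +1.
(a,b)_5: α=12, u≡4; β=3, v≡1 (mod 5); (4|5)=+1, (1|5)=+1; sign (−1)^0·+1^3·+1^12 = +1.
Ram(-1222611, -155805) = {3, 13, 17, 23, 29, ∞}; no ℚ_3-point on the conic.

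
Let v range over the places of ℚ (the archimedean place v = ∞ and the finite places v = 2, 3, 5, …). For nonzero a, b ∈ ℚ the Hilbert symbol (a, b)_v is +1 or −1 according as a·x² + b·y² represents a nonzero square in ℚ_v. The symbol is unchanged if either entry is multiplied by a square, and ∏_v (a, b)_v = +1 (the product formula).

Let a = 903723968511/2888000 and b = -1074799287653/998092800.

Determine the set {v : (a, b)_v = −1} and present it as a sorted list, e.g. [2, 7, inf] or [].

[3, 7, 13, 23]

Mod squares: a ≡ 31395, b ≡ -6279. Check v ∈ {∞, 2, 3, 5, 7, 13, 17, 19, 23, 31, 43}.
v=2: v_2(a)=-6, v_2(b)=-12; units ≡ 3, 1 (mod 8); ε·ε+αω+βω = 1·0+-6·0+-12·1 ≡ 0  ⇒  (a,b)_2 = +1.
v=5: a=5^-3·(≡4), b=5^-2·(≡1) mod 5; (4|5)=+1, (1|5)=+1; (−1)^{-3·-2·2}·(+1)^-2·(+1)^-3 = +1.
v=7: a=7^1·(≡5), b=7^1·(≡3) mod 7; (5|7)=-1, (3|7)=-1; (−1)^{1·1·3}·(-1)^1·(-1)^1 = -1.
v=31: a=31^2·(≡22), b=31^2·(≡19) mod 31; (22|31)=-1, (19|31)=+1; (−1)^{2·2·15}·(-1)^2·(+1)^2 = +1.
v=19: a=19^-2·(≡6), b=19^-2·(≡8) mod 19; (6|19)=+1, (8|19)=-1; (−1)^{-2·-2·9}·(+1)^-2·(-1)^-2 = +1.
v=3: a=3^5·(≡1), b=3^-3·(≡1) mod 3; (1|3)=+1, (1|3)=+1; (−1)^{5·-3·1}·(+1)^-3·(+1)^5 = -1.
v=13: a=13^1·(≡9), b=13^1·(≡2) mod 13; (9|13)=+1, (2|13)=-1; (−1)^{1·1·6}·(+1)^1·(-1)^1 = -1.
v=17: a=17^0·(≡8), b=17^2·(≡7) mod 17; (8|17)=+1, (7|17)=-1; (−1)^{0·2·8}·(+1)^2·(-1)^0 = +1.
v=∞: 31395 > 0 and -6279 < 0  ⇒  (a,b)_∞ = +1.
v=23: a=23^1·(≡2), b=23^1·(≡12) mod 23; (2|23)=+1, (12|23)=+1; (−1)^{1·1·11}·(+1)^1·(+1)^1 = -1.
v=43: a=43^2·(≡37), b=43^2·(≡3) mod 43; (37|43)=-1, (3|43)=-1; (−1)^{2·2·21}·(-1)^2·(-1)^2 = +1.
(31395, -6279 / ℚ) ramifies at {3, 7, 13, 23}: a division algebra.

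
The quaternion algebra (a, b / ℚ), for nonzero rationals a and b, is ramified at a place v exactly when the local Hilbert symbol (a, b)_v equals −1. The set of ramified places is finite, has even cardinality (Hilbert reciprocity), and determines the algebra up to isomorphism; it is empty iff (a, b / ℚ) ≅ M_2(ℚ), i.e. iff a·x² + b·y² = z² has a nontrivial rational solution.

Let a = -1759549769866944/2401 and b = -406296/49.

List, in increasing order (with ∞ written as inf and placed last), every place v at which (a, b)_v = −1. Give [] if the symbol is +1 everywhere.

[2, 3, 11, inf]

Mod squares: a ≡ -10659, b ≡ -1254. Check v ∈ {∞, 2, 3, 7, 11, 17, 19}.
v=2: v_2(a)=6, v_2(b)=3; units ≡ 5, 5 (mod 8); ε·ε+αω+βω = 0·0+6·1+3·1 ≡ 1  ⇒  (a,b)_2 = -1.
v=7: a=7^-4·(≡1), b=7^-2·(≡5) mod 7; (1|7)=+1, (5|7)=-1; (−1)^{-4·-2·3}·(+1)^-2·(-1)^-4 = +1.
v=11: a=11^3·(≡6), b=11^1·(≡7) mod 11; (6|11)=-1, (7|11)=-1; (−1)^{3·1·5}·(-1)^1·(-1)^3 = -1.
v=19: a=19^3·(≡1), b=19^1·(≡13) mod 19; (1|19)=+1, (13|19)=-1; (−1)^{3·1·9}·(+1)^1·(-1)^3 = +1.
v=3: a=3^11·(≡2), b=3^5·(≡2) mod 3; (2|3)=-1, (2|3)=-1; (−1)^{11·5·1}·(-1)^5·(-1)^11 = -1.
v=17: a=17^1·(≡8), b=17^0·(≡15) mod 17; (8|17)=+1, (15|17)=+1; (−1)^{1·0·8}·(+1)^0·(+1)^1 = +1.
v=∞: -10659 < 0 and -1254 < 0  ⇒  (a,b)_∞ = -1.
|Ram(-10659, -1254)| = 4, even; anisotropic at {2, 3, 11, ∞}.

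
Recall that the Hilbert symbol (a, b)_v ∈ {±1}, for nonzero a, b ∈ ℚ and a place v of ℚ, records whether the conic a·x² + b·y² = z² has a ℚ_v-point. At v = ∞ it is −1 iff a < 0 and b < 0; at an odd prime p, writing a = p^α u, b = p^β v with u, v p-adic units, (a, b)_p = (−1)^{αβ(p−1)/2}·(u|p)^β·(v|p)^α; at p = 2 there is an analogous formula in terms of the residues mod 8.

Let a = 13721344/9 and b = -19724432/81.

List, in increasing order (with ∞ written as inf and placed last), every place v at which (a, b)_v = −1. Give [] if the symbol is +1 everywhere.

(a, b) ≡ (53599, -1232777) mod (ℚ^×)²; places V = {2, 3, 7, 13, 19, 23, 31, ∞}.
(a,b)_13: α=1, u≡2; β=1, v≡6 (mod 13); (2|13)=-1, (6|13)=-1; sign (−1)^0·-1^1·-1^1 = +1.
(a,b)_3: α=-2, u≡1; β=-4, v≡1 (mod 3); (1|3)=+1, (1|3)=+1; sign (−1)^0·+1^-4·+1^-2 = +1.
(a,b)_2: α=8, β=4; u≡7, v≡7 (mod 8); ε(u)ε(v)=1·1, αω(v)=8·0, βω(u)=4·0; sum ≡ 1  ⇒  -1.
(a,b)_19: α=1, u≡9; β=1, v≡14 (mod 19); (9|19)=+1, (14|19)=-1; sign (−1)^1·+1^1·-1^1 = +1.
(a,b)_31: α=1, u≡11; β=1, v≡23 (mod 31); (11|31)=-1, (23|31)=-1; sign (−1)^1·-1^1·-1^1 = -1.
(a,b)_∞: sgn(53599)=+, sgn(-1232777)=−, so +1.
(a,b)_7: α=1, u≡5; β=1, v≡1 (mod 7); (5|7)=-1, (1|7)=+1; sign (−1)^1·-1^1·+1^1 = +1.
(a,b)_23: α=0, u≡3; β=1, v≡11 (mod 23); (3|23)=+1, (11|23)=-1; sign (−1)^0·+1^1·-1^0 = +1.
Ram(53599, -1232777) = {2, 31}; no ℚ_2-point on the conic.

[2, 31]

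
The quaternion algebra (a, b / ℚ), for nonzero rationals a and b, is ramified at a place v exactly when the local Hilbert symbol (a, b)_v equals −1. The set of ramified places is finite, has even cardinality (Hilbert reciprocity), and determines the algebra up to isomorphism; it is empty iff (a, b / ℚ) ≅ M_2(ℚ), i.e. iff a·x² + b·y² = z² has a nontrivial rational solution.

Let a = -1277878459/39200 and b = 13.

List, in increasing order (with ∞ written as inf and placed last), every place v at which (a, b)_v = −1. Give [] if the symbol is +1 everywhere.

[2, 11, 13, 19]

(a, b) ≡ (-124982, 13) mod (ℚ^×)²; places V = {2, 5, 7, 11, 13, 19, 23, ∞}.
(a,b)_∞: sgn(-124982)=−, sgn(13)=+, so +1.
(a,b)_19: α=1, u≡3; β=0, v≡13 (mod 19); (3|19)=-1, (13|19)=-1; sign (−1)^0·-1^0·-1^1 = -1.
(a,b)_13: α=3, u≡5; β=1, v≡1 (mod 13); (5|13)=-1, (1|13)=+1; sign (−1)^0·-1^1·+1^3 = -1.
(a,b)_23: α=1, u≡5; β=0, v≡13 (mod 23); (5|23)=-1, (13|23)=+1; sign (−1)^0·-1^0·+1^1 = +1.
(a,b)_2: α=-5, β=0; u≡5, v≡5 (mod 8); ε(u)ε(v)=0·0, αω(v)=-5·1, βω(u)=0·1; sum ≡ 1  ⇒  -1.
(a,b)_5: α=-2, u≡2; β=0, v≡3 (mod 5); (2|5)=-1, (3|5)=-1; sign (−1)^0·-1^0·-1^-2 = +1.
(a,b)_11: α=3, u≡5; β=0, v≡2 (mod 11); (5|11)=+1, (2|11)=-1; sign (−1)^0·+1^0·-1^3 = -1.
(a,b)_7: α=-2, u≡5; β=0, v≡6 (mod 7); (5|7)=-1, (6|7)=-1; sign (−1)^0·-1^0·-1^-2 = +1.
Ram(-124982, 13) = {2, 11, 13, 19}; no ℚ_2-point on the conic.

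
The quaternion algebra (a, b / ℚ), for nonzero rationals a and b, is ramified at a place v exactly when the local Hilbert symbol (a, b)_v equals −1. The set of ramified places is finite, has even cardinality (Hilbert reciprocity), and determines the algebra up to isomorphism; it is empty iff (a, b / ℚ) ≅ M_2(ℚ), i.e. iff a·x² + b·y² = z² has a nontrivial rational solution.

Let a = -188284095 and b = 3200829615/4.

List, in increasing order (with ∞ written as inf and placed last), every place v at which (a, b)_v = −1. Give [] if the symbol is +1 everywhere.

(a, b) ≡ (-2324495, 136735) mod (ℚ^×)²; places V = {2, 3, 5, 17, 23, 29, 41, ∞}.
(a,b)_5: α=1, u≡1; β=1, v≡2 (mod 5); (1|5)=+1, (2|5)=-1; sign (−1)^0·+1^1·-1^1 = -1.
(a,b)_41: α=1, u≡33; β=1, v≡34 (mod 41); (33|41)=+1, (34|41)=-1; sign (−1)^0·+1^1·-1^1 = -1.
(a,b)_23: α=1, u≡10; β=1, v≡15 (mod 23); (10|23)=-1, (15|23)=-1; sign (−1)^1·-1^1·-1^1 = -1.
(a,b)_∞: sgn(-2324495)=−, sgn(136735)=+, so +1.
(a,b)_17: α=1, u≡16; β=2, v≡13 (mod 17); (16|17)=+1, (13|17)=+1; sign (−1)^0·+1^2·+1^1 = +1.
(a,b)_2: α=0, β=-2; u≡1, v≡7 (mod 8); ε(u)ε(v)=0·1, αω(v)=0·0, βω(u)=-2·0; sum ≡ 0  ⇒  +1.
(a,b)_3: α=4, u≡1; β=4, v≡1 (mod 3); (1|3)=+1, (1|3)=+1; sign (−1)^0·+1^4·+1^4 = +1.
(a,b)_29: α=1, u≡23; β=1, v≡11 (mod 29); (23|29)=+1, (11|29)=-1; sign (−1)^0·+1^1·-1^1 = -1.
Ram(-2324495, 136735) = {5, 23, 29, 41}; no ℚ_5-point on the conic.

[5, 23, 29, 41]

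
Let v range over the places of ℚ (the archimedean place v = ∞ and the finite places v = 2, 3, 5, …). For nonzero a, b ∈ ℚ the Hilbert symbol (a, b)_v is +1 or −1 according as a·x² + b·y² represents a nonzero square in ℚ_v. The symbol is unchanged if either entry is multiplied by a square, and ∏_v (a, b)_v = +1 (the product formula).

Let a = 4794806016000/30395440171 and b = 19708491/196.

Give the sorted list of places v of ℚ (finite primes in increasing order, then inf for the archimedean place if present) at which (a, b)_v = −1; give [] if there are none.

[2, 3, 11, 19]

(a, b) ≡ (7410, 10659) mod (ℚ^×)²; places V = {2, 3, 5, 7, 11, 13, 17, 19, 23, 37, 43, 47, ∞}.
(a,b)_37: α=-2, u≡9; β=0, v≡30 (mod 37); (9|37)=+1, (30|37)=+1; sign (−1)^0·+1^0·+1^-2 = +1.
(a,b)_2: α=11, β=-2; u≡1, v≡3 (mod 8); ε(u)ε(v)=0·1, αω(v)=11·1, βω(u)=-2·0; sum ≡ 1  ⇒  -1.
(a,b)_∞: sgn(7410)=+, sgn(10659)=+, so +1.
(a,b)_7: α=2, u≡1; β=-2, v≡3 (mod 7); (1|7)=+1, (3|7)=-1; sign (−1)^0·+1^-2·-1^2 = +1.
(a,b)_47: α=-2, u≡15; β=0, v≡27 (mod 47); (15|47)=-1, (27|47)=+1; sign (−1)^0·-1^0·+1^-2 = +1.
(a,b)_3: α=5, u≡1; β=1, v≡1 (mod 3); (1|3)=+1, (1|3)=+1; sign (−1)^1·+1^1·+1^5 = -1.
(a,b)_17: α=0, u≡1; β=1, v≡16 (mod 17); (1|17)=+1, (16|17)=+1; sign (−1)^0·+1^1·+1^0 = +1.
(a,b)_13: α=1, u≡2; β=0, v≡10 (mod 13); (2|13)=-1, (10|13)=+1; sign (−1)^0·-1^0·+1^1 = +1.
(a,b)_5: α=3, u≡3; β=0, v≡1 (mod 5); (3|5)=-1, (1|5)=+1; sign (−1)^0·-1^0·+1^3 = +1.
(a,b)_23: α=-2, u≡16; β=0, v≡19 (mod 23); (16|23)=+1, (19|23)=-1; sign (−1)^0·+1^0·-1^-2 = +1.
(a,b)_11: α=2, u≡10; β=1, v≡5 (mod 11); (10|11)=-1, (5|11)=+1; sign (−1)^0·-1^1·+1^2 = -1.
(a,b)_43: α=0, u≡11; β=2, v≡41 (mod 43); (11|43)=+1, (41|43)=+1; sign (−1)^0·+1^2·+1^0 = +1.
(a,b)_19: α=-1, u≡2; β=1, v≡10 (mod 19); (2|19)=-1, (10|19)=-1; sign (−1)^1·-1^1·-1^-1 = -1.
|Ram(7410, 10659)| = 4, even; anisotropic at {2, 3, 11, 19}.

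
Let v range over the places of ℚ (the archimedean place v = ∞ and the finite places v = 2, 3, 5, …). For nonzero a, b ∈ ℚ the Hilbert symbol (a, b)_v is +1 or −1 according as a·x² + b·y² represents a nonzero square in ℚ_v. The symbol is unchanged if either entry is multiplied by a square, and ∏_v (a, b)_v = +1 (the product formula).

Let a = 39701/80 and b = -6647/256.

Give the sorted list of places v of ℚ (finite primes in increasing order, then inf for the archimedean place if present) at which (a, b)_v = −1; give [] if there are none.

Mod squares: a ≡ 145, b ≡ -23. Check v ∈ {∞, 2, 5, 17, 23, 29, 37}.
v=23: a=23^0·(≡17), b=23^1·(≡11) mod 23; (17|23)=-1, (11|23)=-1; (−1)^{0·1·11}·(-1)^1·(-1)^0 = -1.
v=17: a=17^0·(≡9), b=17^2·(≡11) mod 17; (9|17)=+1, (11|17)=-1; (−1)^{0·2·8}·(+1)^2·(-1)^0 = +1.
v=5: a=5^-1·(≡1), b=5^0·(≡3) mod 5; (1|5)=+1, (3|5)=-1; (−1)^{-1·0·2}·(+1)^0·(-1)^-1 = -1.
v=∞: 145 > 0 and -23 < 0  ⇒  (a,b)_∞ = +1.
v=2: v_2(a)=-4, v_2(b)=-8; units ≡ 1, 1 (mod 8); ε·ε+αω+βω = 0·0+-4·0+-8·0 ≡ 0  ⇒  (a,b)_2 = +1.
v=29: a=29^1·(≡24), b=29^0·(≡7) mod 29; (24|29)=+1, (7|29)=+1; (−1)^{1·0·14}·(+1)^0·(+1)^1 = +1.
v=37: a=37^2·(≡11), b=37^0·(≡8) mod 37; (11|37)=+1, (8|37)=-1; (−1)^{2·0·18}·(+1)^0·(-1)^2 = +1.
|Ram(145, -23)| = 2, even; anisotropic at {5, 23}.

[5, 23]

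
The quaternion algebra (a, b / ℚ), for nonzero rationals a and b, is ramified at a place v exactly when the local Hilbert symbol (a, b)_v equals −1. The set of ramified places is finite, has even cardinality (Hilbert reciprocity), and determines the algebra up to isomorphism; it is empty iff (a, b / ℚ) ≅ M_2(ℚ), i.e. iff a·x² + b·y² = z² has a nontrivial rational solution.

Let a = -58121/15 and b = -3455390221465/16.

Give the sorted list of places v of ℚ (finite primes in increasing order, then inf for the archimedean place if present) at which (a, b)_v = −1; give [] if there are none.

[3, 7, 23, inf]

Mod squares: a ≡ -2415, b ≡ -2185. Check v ∈ {∞, 2, 3, 5, 7, 13, 19, 23}.
v=19: a=19^2·(≡7), b=19^3·(≡3) mod 19; (7|19)=+1, (3|19)=-1; (−1)^{2·3·9}·(+1)^3·(-1)^2 = +1.
v=∞: -2415 < 0 and -2185 < 0  ⇒  (a,b)_∞ = -1.
v=5: a=5^-1·(≡3), b=5^1·(≡2) mod 5; (3|5)=-1, (2|5)=-1; (−1)^{-1·1·2}·(-1)^1·(-1)^-1 = +1.
v=13: a=13^0·(≡1), b=13^2·(≡12) mod 13; (1|13)=+1, (12|13)=+1; (−1)^{0·2·6}·(+1)^2·(+1)^0 = +1.
v=7: a=7^1·(≡6), b=7^2·(≡6) mod 7; (6|7)=-1, (6|7)=-1; (−1)^{1·2·3}·(-1)^2·(-1)^1 = -1.
v=2: v_2(a)=0, v_2(b)=-4; units ≡ 1, 7 (mod 8); ε·ε+αω+βω = 0·1+0·0+-4·0 ≡ 0  ⇒  (a,b)_2 = +1.
v=3: a=3^-1·(≡2), b=3^0·(≡2) mod 3; (2|3)=-1, (2|3)=-1; (−1)^{-1·0·1}·(-1)^0·(-1)^-1 = -1.
v=23: a=23^1·(≡14), b=23^3·(≡20) mod 23; (14|23)=-1, (20|23)=-1; (−1)^{1·3·11}·(-1)^3·(-1)^1 = -1.
|Ram(-2415, -2185)| = 4, even; anisotropic at {3, 7, 23, ∞}.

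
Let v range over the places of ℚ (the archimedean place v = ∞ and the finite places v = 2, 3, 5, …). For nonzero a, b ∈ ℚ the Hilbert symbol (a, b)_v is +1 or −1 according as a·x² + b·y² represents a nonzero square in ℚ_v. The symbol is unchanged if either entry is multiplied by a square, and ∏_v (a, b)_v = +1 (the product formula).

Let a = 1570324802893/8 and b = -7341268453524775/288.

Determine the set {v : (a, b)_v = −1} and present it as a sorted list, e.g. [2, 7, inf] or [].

[2, 17, 37, 47]

Mod squares: a ≡ 1832906, b ≡ -1185998. Check v ∈ {∞, 2, 3, 5, 7, 11, 17, 31, 37, 47}.
v=∞: 1832906 > 0 and -1185998 < 0  ⇒  (a,b)_∞ = +1.
v=17: a=17^3·(≡16), b=17^4·(≡10) mod 17; (16|17)=+1, (10|17)=-1; (−1)^{3·4·8}·(+1)^4·(-1)^3 = -1.
v=3: a=3^0·(≡2), b=3^-2·(≡1) mod 3; (2|3)=-1, (1|3)=+1; (−1)^{0·-2·1}·(-1)^-2·(+1)^0 = +1.
v=2: v_2(a)=-3, v_2(b)=-5; units ≡ 5, 1 (mod 8); ε·ε+αω+βω = 0·0+-3·0+-5·1 ≡ 1  ⇒  (a,b)_2 = -1.
v=5: a=5^0·(≡1), b=5^2·(≡3) mod 5; (1|5)=+1, (3|5)=-1; (−1)^{0·2·2}·(+1)^2·(-1)^0 = +1.
v=47: a=47^1·(≡22), b=47^1·(≡44) mod 47; (22|47)=-1, (44|47)=-1; (−1)^{1·1·23}·(-1)^1·(-1)^1 = -1.
v=7: a=7^2·(≡3), b=7^2·(≡3) mod 7; (3|7)=-1, (3|7)=-1; (−1)^{2·2·3}·(-1)^2·(-1)^2 = +1.
v=11: a=11^2·(≡5), b=11^3·(≡3) mod 11; (5|11)=+1, (3|11)=+1; (−1)^{2·3·5}·(+1)^3·(+1)^2 = +1.
v=31: a=31^1·(≡14), b=31^1·(≡23) mod 31; (14|31)=+1, (23|31)=-1; (−1)^{1·1·15}·(+1)^1·(-1)^1 = +1.
v=37: a=37^1·(≡22), b=37^1·(≡27) mod 37; (22|37)=-1, (27|37)=+1; (−1)^{1·1·18}·(-1)^1·(+1)^1 = -1.
Ram(1832906, -1185998) = {2, 17, 37, 47}; no ℚ_2-point on the conic.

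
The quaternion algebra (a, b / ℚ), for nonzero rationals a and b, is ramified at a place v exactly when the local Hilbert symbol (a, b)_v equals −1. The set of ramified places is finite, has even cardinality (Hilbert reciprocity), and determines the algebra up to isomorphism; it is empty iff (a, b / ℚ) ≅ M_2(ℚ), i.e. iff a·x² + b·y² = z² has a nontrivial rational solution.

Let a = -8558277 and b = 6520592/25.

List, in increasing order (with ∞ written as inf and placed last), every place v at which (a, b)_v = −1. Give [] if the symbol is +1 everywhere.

[3, 13, 23, 29]

Mod squares: a ≡ -8558277, b ≡ 407537. Check v ∈ {∞, 2, 3, 5, 7, 13, 23, 29, 47}.
v=3: a=3^1·(≡1), b=3^0·(≡2) mod 3; (1|3)=+1, (2|3)=-1; (−1)^{1·0·1}·(+1)^0·(-1)^1 = -1.
v=7: a=7^1·(≡2), b=7^0·(≡2) mod 7; (2|7)=+1, (2|7)=+1; (−1)^{1·0·3}·(+1)^0·(+1)^1 = +1.
v=2: v_2(a)=0, v_2(b)=4; units ≡ 3, 1 (mod 8); ε·ε+αω+βω = 1·0+0·0+4·1 ≡ 0  ⇒  (a,b)_2 = +1.
v=13: a=13^1·(≡4), b=13^1·(≡8) mod 13; (4|13)=+1, (8|13)=-1; (−1)^{1·1·6}·(+1)^1·(-1)^1 = -1.
v=5: a=5^0·(≡3), b=5^-2·(≡2) mod 5; (3|5)=-1, (2|5)=-1; (−1)^{0·-2·2}·(-1)^-2·(-1)^0 = +1.
v=47: a=47^1·(≡34), b=47^1·(≡26) mod 47; (34|47)=+1, (26|47)=-1; (−1)^{1·1·23}·(+1)^1·(-1)^1 = +1.
v=23: a=23^1·(≡18), b=23^1·(≡3) mod 23; (18|23)=+1, (3|23)=+1; (−1)^{1·1·11}·(+1)^1·(+1)^1 = -1.
v=29: a=29^1·(≡20), b=29^1·(≡19) mod 29; (20|29)=+1, (19|29)=-1; (−1)^{1·1·14}·(+1)^1·(-1)^1 = -1.
v=∞: -8558277 < 0 and 407537 > 0  ⇒  (a,b)_∞ = +1.
|Ram(-8558277, 407537)| = 4, even; anisotropic at {3, 13, 23, 29}.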